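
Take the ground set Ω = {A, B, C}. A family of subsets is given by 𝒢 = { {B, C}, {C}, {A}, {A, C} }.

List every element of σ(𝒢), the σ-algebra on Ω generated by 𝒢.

Take S₀ = 𝒢 ∪ {∅, Ω} = { ∅, {A}, {C}, {A, C}, {B, C}, Ω }.
Pass 1. New:
  {B}  = ᶜ of {A, C}
  {A, B}  = ᶜ of {C}
Pass 2: stable.

Hence σ(𝒢) has 8 members: { ∅, {A}, {B}, {C}, {A, B}, {A, C}, {B, C}, Ω }.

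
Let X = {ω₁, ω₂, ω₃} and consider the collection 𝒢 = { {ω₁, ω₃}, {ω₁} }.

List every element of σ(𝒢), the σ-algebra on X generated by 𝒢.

Initial family (4 sets): { {}, {ω₁}, {ω₁, ω₃}, X }.
Iteration 1. New:
  {ω₂}  = {ω₁, ω₃}ᶜ
  {ω₂, ω₃}  = {ω₁}ᶜ
  — 6 sets.
Iteration 2 adds 1:
  {ω₁, ω₂}  = {ω₂} ∪ {ω₁}
  — 7 sets.
Iteration 3: 1 new —
  {ω₃}  = {ω₁, ω₂}ᶜ
  — 8 sets.
Iteration 4: stable.

Hence σ(𝒢) has 8 members: { {}, {ω₁}, {ω₂}, {ω₃}, {ω₁, ω₂}, {ω₁, ω₃}, {ω₂, ω₃}, X }.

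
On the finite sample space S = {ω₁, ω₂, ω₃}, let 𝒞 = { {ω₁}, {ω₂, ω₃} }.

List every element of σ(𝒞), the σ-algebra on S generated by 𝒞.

σ(𝒞) (4 sets): { {}, {ω₁}, {ω₂, ω₃}, S }

Check:
Begin from { {}, {ω₁}, {ω₂, ω₃}, S } (that is, 𝒞 plus ∅ and S).
Round 1: closed — nothing new.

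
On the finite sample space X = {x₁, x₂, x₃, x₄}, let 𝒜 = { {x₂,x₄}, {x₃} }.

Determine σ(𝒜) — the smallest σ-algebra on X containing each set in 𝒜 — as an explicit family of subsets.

Take S₀ = 𝒜 ∪ {∅, X} = { {}, {x₃}, {x₂,x₄}, X }.
Round 1 (3 new):
  {x₁,x₃}  = {x₂,x₄}ᶜ
  {x₁,x₂,x₄}  = {x₃}ᶜ
  {x₂,x₃,x₄}  = {x₃} ∪ {x₂,x₄}
Round 2: 1 new —
  {x₁}  = {x₂,x₃,x₄}ᶜ
After Round 3 the family is unchanged; done.

σ(𝒜) = { {}, {x₁}, {x₃}, {x₁,x₃}, {x₂,x₄}, {x₁,x₂,x₄}, {x₂,x₃,x₄}, X }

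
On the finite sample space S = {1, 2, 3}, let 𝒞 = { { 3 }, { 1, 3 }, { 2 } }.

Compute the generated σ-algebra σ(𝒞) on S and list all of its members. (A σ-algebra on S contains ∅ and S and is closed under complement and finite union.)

Start: 𝒞 ∪ {∅, S} = { ∅, { 2 }, { 3 }, { 1, 3 }, S }.
Iteration 1: +2 →
  { 1, 2 }  = complement { 3 }
  { 2, 3 }  = { 3 } ∪ { 2 }
  — 7 sets.
Iteration 2: 1 new —
  { 1 }  = complement { 2, 3 }
  — 8 sets.
Iteration 3: already closed under ᶜ and ∪.

Hence σ(𝒞) has 8 members: { ∅, { 1 }, { 2 }, { 3 }, { 1, 2 }, { 1, 3 }, { 2, 3 }, S }.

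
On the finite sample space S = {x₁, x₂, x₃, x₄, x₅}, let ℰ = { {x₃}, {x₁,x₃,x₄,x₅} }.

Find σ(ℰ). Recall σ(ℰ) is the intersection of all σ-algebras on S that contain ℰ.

Answer: σ(ℰ) = { ∅, {x₂}, {x₃}, {x₂,x₃}, {x₁,x₄,x₅}, {x₁,x₂,x₄,x₅}, {x₁,x₃,x₄,x₅}, S }

Derivation:
Seed the family with ℰ together with ∅ and S: { ∅, {x₃}, {x₁,x₃,x₄,x₅}, S }.
Pass 1 (2 new):
  {x₂}  = ᶜ of {x₁,x₃,x₄,x₅}
  {x₁,x₂,x₄,x₅}  = ᶜ of {x₃}
  |family| = 6
Pass 2. New:
  {x₂,x₃}  = {x₃} ∪ {x₂}
  |family| = 7
Pass 3 (1 new):
  {x₁,x₄,x₅}  = ᶜ of {x₂,x₃}
  |family| = 8
Pass 4: already closed under ᶜ and ∪.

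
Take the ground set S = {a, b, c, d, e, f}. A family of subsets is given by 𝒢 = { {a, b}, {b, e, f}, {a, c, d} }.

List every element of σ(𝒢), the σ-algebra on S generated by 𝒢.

Seed the family with 𝒢 together with ∅ and S: { {}, {a, b}, {a, c, d}, {b, e, f}, S }.
Pass 1: 3 new —
  {a, b, c, d}  = {a, c, d} ∪ {a, b}
  {a, b, e, f}  = {a, b} ∪ {b, e, f}
  {c, d, e, f}  = S∖{a, b}
  [8 total]
Pass 2. New:
  {c, d}  = S∖{a, b, e, f}
  {e, f}  = S∖{a, b, c, d}
  {a, c, d, e, f}  = {a, c, d} ∪ {c, d, e, f}
  {b, c, d, e, f}  = {b, e, f} ∪ {c, d, e, f}
  [12 total]
Pass 3. New:
  {a}  = S∖{b, c, d, e, f}
  {b}  = S∖{a, c, d, e, f}
  [14 total]
Pass 4 (2 new):
  {a, e, f}  = {e, f} ∪ {a}
  {b, c, d}  = {c, d} ∪ {b}
  [16 total]
Pass 5: no new sets; the family is a σ-algebra.

σ(𝒢) = { {}, {a}, {b}, {a, b}, {c, d}, {e, f}, {a, c, d}, {a, e, f}, {b, c, d}, {b, e, f}, {a, b, c, d}, {a, b, e, f}, {c, d, e, f}, {a, c, d, e, f}, {b, c, d, e, f}, S }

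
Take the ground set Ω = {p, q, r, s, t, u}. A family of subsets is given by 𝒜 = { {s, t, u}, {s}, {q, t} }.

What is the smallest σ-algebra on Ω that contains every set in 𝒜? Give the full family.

σ(𝒜) = { {}, {q}, {s}, {t}, {u}, {p, r}, {q, s}, {q, t}, {q, u}, {s, t}, {s, u}, {t, u}, {p, q, r}, {p, r, s}, {p, r, t}, {p, r, u}, {q, s, t}, {q, s, u}, {q, t, u}, {s, t, u}, {p, q, r, s}, {p, q, r, t}, {p, q, r, u}, {p, r, s, t}, {p, r, s, u}, {p, r, t, u}, {q, s, t, u}, {p, q, r, s, t}, {p, q, r, s, u}, {p, q, r, t, u}, {p, r, s, t, u}, Ω }

Check:
Seed the family with 𝒜 together with ∅ and Ω: { {}, {s}, {q, t}, {s, t, u}, Ω }.
Pass 1: 5 new —
  {p, q, r}  = complement {s, t, u}
  {q, s, t}  = {q, t} ∪ {s}
  {p, r, s, u}  = complement {q, t}
  {q, s, t, u}  = {q, t} ∪ {s, t, u}
  {p, q, r, t, u}  = complement {s}
  |family| = 10
Pass 2: 7 new —
  {p, r}  = complement {q, s, t, u}
  {p, r, u}  = complement {q, s, t}
  {p, q, r, s}  = {p, q, r} ∪ {s}
  {p, q, r, t}  = {q, t} ∪ {p, q, r}
  {p, q, r, s, t}  = {p, q, r} ∪ {q, s, t}
  {p, q, r, s, u}  = {p, q, r} ∪ {p, r, s, u}
  {p, r, s, t, u}  = {p, r, s, u} ∪ {s, t, u}
  |family| = 17
Pass 3. New:
  {q}  = complement {p, r, s, t, u}
  {t}  = complement {p, q, r, s, u}
  {u}  = complement {p, q, r, s, t}
  {s, u}  = complement {p, q, r, t}
  {t, u}  = complement {p, q, r, s}
  {p, r, s}  = {p, r} ∪ {s}
  {p, q, r, u}  = {p, q, r} ∪ {p, r, u}
  |family| = 24
Pass 4. New:
  {q, s}  = {q} ∪ {s}
  {q, u}  = {q} ∪ {u}
  {s, t}  = complement {p, q, r, u}
  {p, r, t}  = {t} ∪ {p, r}
  {q, s, u}  = {q} ∪ {s, u}
  {q, t, u}  = complement {p, r, s}
  {p, r, s, t}  = {t} ∪ {p, r, s}
  {p, r, t, u}  = {t, u} ∪ {p, r, u}
  |family| = 32
Pass 5: no new sets; the family is a σ-algebra.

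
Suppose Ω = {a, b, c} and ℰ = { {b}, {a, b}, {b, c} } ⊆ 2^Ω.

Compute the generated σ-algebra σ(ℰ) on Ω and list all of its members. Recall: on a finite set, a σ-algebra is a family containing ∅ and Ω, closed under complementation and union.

Answer: σ(ℰ) = { {}, {a}, {b}, {c}, {a, b}, {a, c}, {b, c}, Ω }

Working:
Initial family (5 sets): { {}, {b}, {a, b}, {b, c}, Ω }.
Round 1. New:
  {a}  = {b, c}ᶜ
  {c}  = {a, b}ᶜ
  {a, c}  = {b}ᶜ
  — 8 sets.
Round 2: closed — nothing new.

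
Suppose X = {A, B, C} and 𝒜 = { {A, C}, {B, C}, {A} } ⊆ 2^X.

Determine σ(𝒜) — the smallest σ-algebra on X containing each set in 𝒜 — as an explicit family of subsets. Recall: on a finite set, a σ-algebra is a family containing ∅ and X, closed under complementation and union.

σ(𝒜) (8 sets): { {}, {A}, {B}, {C}, {A, B}, {A, C}, {B, C}, X }

Trace:
Initial family (5 sets): { {}, {A}, {A, C}, {B, C}, X }.
Step 1 (1 new):
  {B}  = X∖{A, C}
  (now 6)
Step 2: +1 →
  {A, B}  = {B} ∪ {A}
  (now 7)
Step 3: 1 new —
  {C}  = X∖{A, B}
  (now 8)
Step 4: stable.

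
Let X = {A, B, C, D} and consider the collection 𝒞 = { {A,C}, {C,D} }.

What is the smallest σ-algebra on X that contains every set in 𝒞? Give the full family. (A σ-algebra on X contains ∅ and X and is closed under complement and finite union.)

Start: 𝒞 ∪ {∅, X} = { ∅, {A,C}, {C,D}, X }.
Step 1: +3 →
  {A,B}  = {C,D}ᶜ
  {B,D}  = {A,C}ᶜ
  {A,C,D}  = {A,C} ∪ {C,D}
  — 7 sets.
Step 2: +4 →
  {B}  = {A,C,D}ᶜ
  {A,B,C}  = {A,B} ∪ {A,C}
  {A,B,D}  = {A,B} ∪ {B,D}
  {B,C,D}  = {C,D} ∪ {B,D}
  — 11 sets.
Step 3 (3 new):
  {A}  = {B,C,D}ᶜ
  {C}  = {A,B,D}ᶜ
  {D}  = {A,B,C}ᶜ
  — 14 sets.
Step 4: +2 →
  {A,D}  = {D} ∪ {A}
  {B,C}  = {C} ∪ {B}
  — 16 sets.
Step 5 adds nothing — fixpoint reached.

|σ(𝒞)| = 16.  σ(𝒞) = { ∅, {A}, {B}, {C}, {D}, {A,B}, {A,C}, {A,D}, {B,C}, {B,D}, {C,D}, {A,B,C}, {A,B,D}, {A,C,D}, {B,C,D}, X }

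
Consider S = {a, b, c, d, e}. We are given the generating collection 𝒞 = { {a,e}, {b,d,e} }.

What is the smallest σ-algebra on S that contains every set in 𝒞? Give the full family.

Seed the family with 𝒞 together with ∅ and S: { {}, {a,e}, {b,d,e}, S }.
Step 1: 3 new —
  {a,c}  = complement {b,d,e}
  {b,c,d}  = complement {a,e}
  {a,b,d,e}  = {b,d,e} ∪ {a,e}
  [7 total]
Step 2. New:
  {c}  = complement {a,b,d,e}
  {a,c,e}  = {a,c} ∪ {a,e}
  {a,b,c,d}  = {b,c,d} ∪ {a,c}
  {b,c,d,e}  = {b,c,d} ∪ {b,d,e}
  [11 total]
Step 3: +3 →
  {a}  = complement {b,c,d,e}
  {e}  = complement {a,b,c,d}
  {b,d}  = complement {a,c,e}
  [14 total]
Step 4: 2 new —
  {c,e}  = {c} ∪ {e}
  {a,b,d}  = {b,d} ∪ {a}
  [16 total]
Step 5: closed — nothing new.

σ(𝒞) = { {}, {a}, {c}, {e}, {a,c}, {a,e}, {b,d}, {c,e}, {a,b,d}, {a,c,e}, {b,c,d}, {b,d,e}, {a,b,c,d}, {a,b,d,e}, {b,c,d,e}, S }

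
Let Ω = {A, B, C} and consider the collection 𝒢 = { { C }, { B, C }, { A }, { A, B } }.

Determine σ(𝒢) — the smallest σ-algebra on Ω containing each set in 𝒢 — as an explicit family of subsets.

σ(𝒢) (8 sets): { {  }, { A }, { B }, { C }, { A, B }, { A, C }, { B, C }, Ω }

Derivation:
Take S₀ = 𝒢 ∪ {∅, Ω} = { {  }, { A }, { C }, { A, B }, { B, C }, Ω }.
Round 1. New:
  { A, C }  = { C } ∪ { A }
  |family| = 7
Round 2: +1 →
  { B }  = { A, C }ᶜ
  |family| = 8
Round 3: closed — nothing new.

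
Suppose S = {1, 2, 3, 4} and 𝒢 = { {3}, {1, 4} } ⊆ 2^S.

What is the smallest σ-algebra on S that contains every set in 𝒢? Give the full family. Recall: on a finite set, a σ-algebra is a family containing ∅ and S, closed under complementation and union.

σ(𝒢) = { ∅, {2}, {3}, {1, 4}, {2, 3}, {1, 2, 4}, {1, 3, 4}, S }

Derivation:
Begin from { ∅, {3}, {1, 4}, S } (that is, 𝒢 plus ∅ and S).
Round 1 adds 3:
  {2, 3}  = {1, 4}ᶜ
  {1, 2, 4}  = {3}ᶜ
  {1, 3, 4}  = {3} ∪ {1, 4}
  |family| = 7
Round 2 (1 new):
  {2}  = {1, 3, 4}ᶜ
  |family| = 8
Round 3: no new sets; the family is a σ-algebra.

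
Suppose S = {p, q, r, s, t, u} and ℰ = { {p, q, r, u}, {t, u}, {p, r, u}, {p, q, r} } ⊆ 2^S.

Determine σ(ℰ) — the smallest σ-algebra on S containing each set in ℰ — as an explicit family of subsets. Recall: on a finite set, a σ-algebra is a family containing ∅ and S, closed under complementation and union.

σ(ℰ) (32 sets): { {}, {q}, {s}, {t}, {u}, {p, r}, {q, s}, {q, t}, {q, u}, {s, t}, {s, u}, {t, u}, {p, q, r}, {p, r, s}, {p, r, t}, {p, r, u}, {q, s, t}, {q, s, u}, {q, t, u}, {s, t, u}, {p, q, r, s}, {p, q, r, t}, {p, q, r, u}, {p, r, s, t}, {p, r, s, u}, {p, r, t, u}, {q, s, t, u}, {p, q, r, s, t}, {p, q, r, s, u}, {p, q, r, t, u}, {p, r, s, t, u}, S }

Check:
Begin from { {}, {t, u}, {p, q, r}, {p, r, u}, {p, q, r, u}, S } (that is, ℰ plus ∅ and S).
Iteration 1. New:
  {s, t}  = ᶜ of {p, q, r, u}
  {q, s, t}  = ᶜ of {p, r, u}
  {s, t, u}  = ᶜ of {p, q, r}
  {p, q, r, s}  = ᶜ of {t, u}
  {p, r, t, u}  = {t, u} ∪ {p, r, u}
  {p, q, r, t, u}  = {p, q, r} ∪ {t, u}
  — 12 sets.
Iteration 2: 6 new —
  {s}  = ᶜ of {p, q, r, t, u}
  {q, s}  = ᶜ of {p, r, t, u}
  {q, s, t, u}  = {t, u} ∪ {q, s, t}
  {p, q, r, s, t}  = {p, q, r} ∪ {s, t}
  {p, q, r, s, u}  = {p, r, u} ∪ {p, q, r, s}
  {p, r, s, t, u}  = {p, r, t, u} ∪ {s, t}
  — 18 sets.
Iteration 3 adds 5:
  {q}  = ᶜ of {p, r, s, t, u}
  {t}  = ᶜ of {p, q, r, s, u}
  {u}  = ᶜ of {p, q, r, s, t}
  {p, r}  = ᶜ of {q, s, t, u}
  {p, r, s, u}  = {p, r, u} ∪ {s}
  — 23 sets.
Iteration 4: 9 new —
  {q, t}  = ᶜ of {p, r, s, u}
  {q, u}  = {q} ∪ {u}
  {s, u}  = {u} ∪ {s}
  {p, r, s}  = {p, r} ∪ {s}
  {p, r, t}  = {t} ∪ {p, r}
  {q, s, u}  = {u} ∪ {q, s}
  {q, t, u}  = {t, u} ∪ {q}
  {p, q, r, t}  = {p, q, r} ∪ {t}
  {p, r, s, t}  = {s, t} ∪ {p, r}
  — 32 sets.
After Iteration 5 the family is unchanged; done.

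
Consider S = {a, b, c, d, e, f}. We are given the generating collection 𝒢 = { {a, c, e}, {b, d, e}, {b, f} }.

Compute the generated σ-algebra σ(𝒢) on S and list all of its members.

σ(𝒢) (32 sets): { ∅, {b}, {d}, {e}, {f}, {a, c}, {b, d}, {b, e}, {b, f}, {d, e}, {d, f}, {e, f}, {a, b, c}, {a, c, d}, {a, c, e}, {a, c, f}, {b, d, e}, {b, d, f}, {b, e, f}, {d, e, f}, {a, b, c, d}, {a, b, c, e}, {a, b, c, f}, {a, c, d, e}, {a, c, d, f}, {a, c, e, f}, {b, d, e, f}, {a, b, c, d, e}, {a, b, c, d, f}, {a, b, c, e, f}, {a, c, d, e, f}, S }

Derivation:
Take S₀ = 𝒢 ∪ {∅, S} = { ∅, {b, f}, {a, c, e}, {b, d, e}, S }.
Step 1: 6 new —
  {a, c, f}  = {b, d, e}ᶜ
  {b, d, f}  = {a, c, e}ᶜ
  {a, c, d, e}  = {b, f}ᶜ
  {b, d, e, f}  = {b, f} ∪ {b, d, e}
  {a, b, c, d, e}  = {a, c, e} ∪ {b, d, e}
  {a, b, c, e, f}  = {a, c, e} ∪ {b, f}
  (now 11)
Step 2. New:
  {d}  = {a, b, c, e, f}ᶜ
  {f}  = {a, b, c, d, e}ᶜ
  {a, c}  = {b, d, e, f}ᶜ
  {a, b, c, f}  = {a, c, f} ∪ {b, f}
  {a, c, e, f}  = {a, c, f} ∪ {a, c, e}
  {a, b, c, d, f}  = {b, d, f} ∪ {a, c, f}
  {a, c, d, e, f}  = {a, c, f} ∪ {a, c, d, e}
  (now 18)
Step 3. New:
  {b}  = {a, c, d, e, f}ᶜ
  {e}  = {a, b, c, d, f}ᶜ
  {b, d}  = {a, c, e, f}ᶜ
  {d, e}  = {a, b, c, f}ᶜ
  {d, f}  = {d} ∪ {f}
  {a, c, d}  = {a, c} ∪ {d}
  {a, c, d, f}  = {a, c, f} ∪ {d}
  (now 25)
Step 4. New:
  {b, e}  = {a, c, d, f}ᶜ
  {e, f}  = {f} ∪ {e}
  {a, b, c}  = {b} ∪ {a, c}
  {b, e, f}  = {a, c, d}ᶜ
  {d, e, f}  = {f} ∪ {d, e}
  {a, b, c, d}  = {b} ∪ {a, c, d}
  {a, b, c, e}  = {d, f}ᶜ
  (now 32)
After Step 5 the family is unchanged; done.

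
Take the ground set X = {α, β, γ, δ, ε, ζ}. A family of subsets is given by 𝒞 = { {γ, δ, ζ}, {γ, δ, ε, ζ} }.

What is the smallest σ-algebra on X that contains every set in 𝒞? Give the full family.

Start: 𝒞 ∪ {∅, X} = { {}, {γ, δ, ζ}, {γ, δ, ε, ζ}, X }.
Iteration 1: +2 →
  {α, β}  = {γ, δ, ε, ζ}ᶜ
  {α, β, ε}  = {γ, δ, ζ}ᶜ
  (now 6)
Iteration 2: 1 new —
  {α, β, γ, δ, ζ}  = {α, β} ∪ {γ, δ, ζ}
  (now 7)
Iteration 3: 1 new —
  {ε}  = {α, β, γ, δ, ζ}ᶜ
  (now 8)
Iteration 4: closed — nothing new.

|σ(𝒞)| = 8.  σ(𝒞) = { {}, {ε}, {α, β}, {α, β, ε}, {γ, δ, ζ}, {γ, δ, ε, ζ}, {α, β, γ, δ, ζ}, X }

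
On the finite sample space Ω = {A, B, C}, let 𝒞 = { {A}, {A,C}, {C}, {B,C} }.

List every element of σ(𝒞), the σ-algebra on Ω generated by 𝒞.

Answer: σ(𝒞) = { {}, {A}, {B}, {C}, {A,B}, {A,C}, {B,C}, Ω }

Derivation:
Seed the family with 𝒞 together with ∅ and Ω: { {}, {A}, {C}, {A,C}, {B,C}, Ω }.
Step 1 adds 2:
  {B}  = Ω∖{A,C}
  {A,B}  = Ω∖{C}
  [8 total]
Step 2: stable.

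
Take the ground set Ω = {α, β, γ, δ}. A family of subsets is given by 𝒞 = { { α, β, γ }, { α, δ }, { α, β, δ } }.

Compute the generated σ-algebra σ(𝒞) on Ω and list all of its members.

Initial family (5 sets): { ∅, { α, δ }, { α, β, γ }, { α, β, δ }, Ω }.
Iteration 1 (3 new):
  { γ }  = ᶜ of { α, β, δ }
  { δ }  = ᶜ of { α, β, γ }
  { β, γ }  = ᶜ of { α, δ }
  — 8 sets.
Iteration 2: +3 →
  { γ, δ }  = { δ } ∪ { γ }
  { α, γ, δ }  = { γ } ∪ { α, δ }
  { β, γ, δ }  = { δ } ∪ { β, γ }
  — 11 sets.
Iteration 3: 3 new —
  { α }  = ᶜ of { β, γ, δ }
  { β }  = ᶜ of { α, γ, δ }
  { α, β }  = ᶜ of { γ, δ }
  — 14 sets.
Iteration 4: +2 →
  { α, γ }  = { γ } ∪ { α }
  { β, δ }  = { δ } ∪ { β }
  — 16 sets.
Iteration 5 adds nothing — fixpoint reached.

Therefore σ(𝒞) = { ∅, { α }, { β }, { γ }, { δ }, { α, β }, { α, γ }, { α, δ }, { β, γ }, { β, δ }, { γ, δ }, { α, β, γ }, { α, β, δ }, { α, γ, δ }, { β, γ, δ }, Ω } (|σ(𝒞)| = 16).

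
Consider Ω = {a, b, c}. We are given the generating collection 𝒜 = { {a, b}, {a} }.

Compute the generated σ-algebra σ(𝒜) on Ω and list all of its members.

Start: 𝒜 ∪ {∅, Ω} = { {}, {a}, {a, b}, Ω }.
Round 1 (2 new):
  {c}  = complement {a, b}
  {b, c}  = complement {a}
Round 2: 1 new —
  {a, c}  = {c} ∪ {a}
Round 3 (1 new):
  {b}  = complement {a, c}
Round 4: no new sets; the family is a σ-algebra.

σ(𝒜) = { {}, {a}, {b}, {c}, {a, b}, {a, c}, {b, c}, Ω }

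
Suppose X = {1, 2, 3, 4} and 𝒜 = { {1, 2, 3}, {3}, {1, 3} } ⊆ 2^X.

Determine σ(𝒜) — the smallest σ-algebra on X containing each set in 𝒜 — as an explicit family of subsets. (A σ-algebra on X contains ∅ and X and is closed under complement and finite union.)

σ(𝒜) (16 sets): { {}, {1}, {2}, {3}, {4}, {1, 2}, {1, 3}, {1, 4}, {2, 3}, {2, 4}, {3, 4}, {1, 2, 3}, {1, 2, 4}, {1, 3, 4}, {2, 3, 4}, X }

Working:
Begin from { {}, {3}, {1, 3}, {1, 2, 3}, X } (that is, 𝒜 plus ∅ and X).
Iteration 1: +3 →
  {4}  = X∖{1, 2, 3}
  {2, 4}  = X∖{1, 3}
  {1, 2, 4}  = X∖{3}
  |family| = 8
Iteration 2 (3 new):
  {3, 4}  = {4} ∪ {3}
  {1, 3, 4}  = {4} ∪ {1, 3}
  {2, 3, 4}  = {3} ∪ {2, 4}
  |family| = 11
Iteration 3 (3 new):
  {1}  = X∖{2, 3, 4}
  {2}  = X∖{1, 3, 4}
  {1, 2}  = X∖{3, 4}
  |family| = 14
Iteration 4: 2 new —
  {1, 4}  = {4} ∪ {1}
  {2, 3}  = {3} ∪ {2}
  |family| = 16
Iteration 5 adds nothing — fixpoint reached.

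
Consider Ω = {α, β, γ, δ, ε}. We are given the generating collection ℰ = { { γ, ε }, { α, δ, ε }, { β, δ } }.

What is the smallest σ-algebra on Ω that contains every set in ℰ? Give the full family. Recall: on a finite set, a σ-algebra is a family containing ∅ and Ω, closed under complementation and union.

Start: ℰ ∪ {∅, Ω} = { {}, { β, δ }, { γ, ε }, { α, δ, ε }, Ω }.
Step 1: 6 new —
  { β, γ }  = { α, δ, ε }ᶜ
  { α, β, δ }  = { γ, ε }ᶜ
  { α, γ, ε }  = { β, δ }ᶜ
  { α, β, δ, ε }  = { α, δ, ε } ∪ { β, δ }
  { α, γ, δ, ε }  = { α, δ, ε } ∪ { γ, ε }
  { β, γ, δ, ε }  = { γ, ε } ∪ { β, δ }
  (now 11)
Step 2 (7 new):
  { α }  = { β, γ, δ, ε }ᶜ
  { β }  = { α, γ, δ, ε }ᶜ
  { γ }  = { α, β, δ, ε }ᶜ
  { β, γ, δ }  = { β, γ } ∪ { β, δ }
  { β, γ, ε }  = { β, γ } ∪ { γ, ε }
  { α, β, γ, δ }  = { α, β, δ } ∪ { β, γ }
  { α, β, γ, ε }  = { α, γ, ε } ∪ { β, γ }
  (now 18)
Step 3: 7 new —
  { δ }  = { α, β, γ, ε }ᶜ
  { ε }  = { α, β, γ, δ }ᶜ
  { α, β }  = { β } ∪ { α }
  { α, γ }  = { γ } ∪ { α }
  { α, δ }  = { β, γ, ε }ᶜ
  { α, ε }  = { β, γ, δ }ᶜ
  { α, β, γ }  = { β, γ } ∪ { α }
  (now 25)
Step 4: +7 →
  { β, ε }  = { β } ∪ { ε }
  { γ, δ }  = { γ } ∪ { δ }
  { δ, ε }  = { α, β, γ }ᶜ
  { α, β, ε }  = { α, β } ∪ { ε }
  { α, γ, δ }  = { γ } ∪ { α, δ }
  { β, δ, ε }  = { α, γ }ᶜ
  { γ, δ, ε }  = { α, β }ᶜ
  (now 32)
Step 5: no new sets; the family is a σ-algebra.

Therefore σ(ℰ) = { {}, { α }, { β }, { γ }, { δ }, { ε }, { α, β }, { α, γ }, { α, δ }, { α, ε }, { β, γ }, { β, δ }, { β, ε }, { γ, δ }, { γ, ε }, { δ, ε }, { α, β, γ }, { α, β, δ }, { α, β, ε }, { α, γ, δ }, { α, γ, ε }, { α, δ, ε }, { β, γ, δ }, { β, γ, ε }, { β, δ, ε }, { γ, δ, ε }, { α, β, γ, δ }, { α, β, γ, ε }, { α, β, δ, ε }, { α, γ, δ, ε }, { β, γ, δ, ε }, Ω } (|σ(ℰ)| = 32).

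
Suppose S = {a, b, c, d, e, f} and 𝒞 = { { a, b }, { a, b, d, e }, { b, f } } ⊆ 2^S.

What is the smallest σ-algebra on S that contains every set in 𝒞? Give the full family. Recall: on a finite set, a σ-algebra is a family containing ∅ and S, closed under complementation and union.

Start: 𝒞 ∪ {∅, S} = { {  }, { a, b }, { b, f }, { a, b, d, e }, S }.
Step 1: 5 new —
  { c, f }  = complement { a, b, d, e }
  { a, b, f }  = { a, b } ∪ { b, f }
  { a, c, d, e }  = complement { b, f }
  { c, d, e, f }  = complement { a, b }
  { a, b, d, e, f }  = { b, f } ∪ { a, b, d, e }
  (now 10)
Step 2: +7 →
  { c }  = complement { a, b, d, e, f }
  { b, c, f }  = { b, f } ∪ { c, f }
  { c, d, e }  = complement { a, b, f }
  { a, b, c, f }  = { a, b } ∪ { c, f }
  { a, b, c, d, e }  = { a, b } ∪ { a, c, d, e }
  { a, c, d, e, f }  = { c, d, e, f } ∪ { a, c, d, e }
  { b, c, d, e, f }  = { c, d, e, f } ∪ { b, f }
  (now 17)
Step 3 adds 6:
  { a }  = complement { b, c, d, e, f }
  { b }  = complement { a, c, d, e, f }
  { f }  = complement { a, b, c, d, e }
  { d, e }  = complement { a, b, c, f }
  { a, b, c }  = { c } ∪ { a, b }
  { a, d, e }  = complement { b, c, f }
  (now 23)
Step 4: 9 new —
  { a, c }  = { c } ∪ { a }
  { a, f }  = { f } ∪ { a }
  { b, c }  = { b } ∪ { c }
  { a, c, f }  = { c, f } ∪ { a }
  { b, d, e }  = { b } ∪ { d, e }
  { d, e, f }  = complement { a, b, c }
  { a, d, e, f }  = { a, d, e } ∪ { f }
  { b, c, d, e }  = { c, d, e } ∪ { b }
  { b, d, e, f }  = { b, f } ∪ { d, e }
  (now 32)
Step 5: stable.

Therefore σ(𝒞) = { {  }, { a }, { b }, { c }, { f }, { a, b }, { a, c }, { a, f }, { b, c }, { b, f }, { c, f }, { d, e }, { a, b, c }, { a, b, f }, { a, c, f }, { a, d, e }, { b, c, f }, { b, d, e }, { c, d, e }, { d, e, f }, { a, b, c, f }, { a, b, d, e }, { a, c, d, e }, { a, d, e, f }, { b, c, d, e }, { b, d, e, f }, { c, d, e, f }, { a, b, c, d, e }, { a, b, d, e, f }, { a, c, d, e, f }, { b, c, d, e, f }, S } (|σ(𝒞)| = 32).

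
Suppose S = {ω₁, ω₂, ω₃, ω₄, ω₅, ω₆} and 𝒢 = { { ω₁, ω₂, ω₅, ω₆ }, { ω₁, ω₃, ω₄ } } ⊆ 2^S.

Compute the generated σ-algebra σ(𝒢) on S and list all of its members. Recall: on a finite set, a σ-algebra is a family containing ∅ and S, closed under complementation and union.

Start: 𝒢 ∪ {∅, S} = { {}, { ω₁, ω₃, ω₄ }, { ω₁, ω₂, ω₅, ω₆ }, S }.
Round 1 (2 new):
  { ω₃, ω₄ }  = { ω₁, ω₂, ω₅, ω₆ }ᶜ
  { ω₂, ω₅, ω₆ }  = { ω₁, ω₃, ω₄ }ᶜ
  |family| = 6
Round 2: +1 →
  { ω₂, ω₃, ω₄, ω₅, ω₆ }  = { ω₃, ω₄ } ∪ { ω₂, ω₅, ω₆ }
  |family| = 7
Round 3 (1 new):
  { ω₁ }  = { ω₂, ω₃, ω₄, ω₅, ω₆ }ᶜ
  |family| = 8
Round 4 adds nothing — fixpoint reached.

Therefore σ(𝒢) = { {}, { ω₁ }, { ω₃, ω₄ }, { ω₁, ω₃, ω₄ }, { ω₂, ω₅, ω₆ }, { ω₁, ω₂, ω₅, ω₆ }, { ω₂, ω₃, ω₄, ω₅, ω₆ }, S } (|σ(𝒢)| = 8).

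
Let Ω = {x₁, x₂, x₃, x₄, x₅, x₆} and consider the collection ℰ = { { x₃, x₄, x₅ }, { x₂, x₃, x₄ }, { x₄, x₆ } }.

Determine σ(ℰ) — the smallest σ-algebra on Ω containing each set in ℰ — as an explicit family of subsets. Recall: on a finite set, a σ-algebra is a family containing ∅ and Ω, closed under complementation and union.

Seed the family with ℰ together with ∅ and Ω: { {  }, { x₄, x₆ }, { x₂, x₃, x₄ }, { x₃, x₄, x₅ }, Ω }.
Step 1 adds 6:
  { x₁, x₂, x₆ }  = Ω∖{ x₃, x₄, x₅ }
  { x₁, x₅, x₆ }  = Ω∖{ x₂, x₃, x₄ }
  { x₁, x₂, x₃, x₅ }  = Ω∖{ x₄, x₆ }
  { x₂, x₃, x₄, x₅ }  = { x₃, x₄, x₅ } ∪ { x₂, x₃, x₄ }
  { x₂, x₃, x₄, x₆ }  = { x₂, x₃, x₄ } ∪ { x₄, x₆ }
  { x₃, x₄, x₅, x₆ }  = { x₃, x₄, x₅ } ∪ { x₄, x₆ }
  — 11 sets.
Step 2 (11 new):
  { x₁, x₂ }  = Ω∖{ x₃, x₄, x₅, x₆ }
  { x₁, x₅ }  = Ω∖{ x₂, x₃, x₄, x₆ }
  { x₁, x₆ }  = Ω∖{ x₂, x₃, x₄, x₅ }
  { x₁, x₂, x₄, x₆ }  = { x₁, x₂, x₆ } ∪ { x₄, x₆ }
  { x₁, x₂, x₅, x₆ }  = { x₁, x₅, x₆ } ∪ { x₁, x₂, x₆ }
  { x₁, x₄, x₅, x₆ }  = { x₁, x₅, x₆ } ∪ { x₄, x₆ }
  { x₁, x₂, x₃, x₄, x₅ }  = { x₃, x₄, x₅ } ∪ { x₁, x₂, x₃, x₅ }
  { x₁, x₂, x₃, x₄, x₆ }  = { x₂, x₃, x₄ } ∪ { x₁, x₂, x₆ }
  { x₁, x₂, x₃, x₅, x₆ }  = { x₁, x₅, x₆ } ∪ { x₁, x₂, x₃, x₅ }
  { x₁, x₃, x₄, x₅, x₆ }  = { x₃, x₄, x₅ } ∪ { x₁, x₅, x₆ }
  { x₂, x₃, x₄, x₅, x₆ }  = { x₃, x₄, x₅ } ∪ { x₂, x₃, x₄, x₆ }
  — 22 sets.
Step 3: +13 →
  { x₁ }  = Ω∖{ x₂, x₃, x₄, x₅, x₆ }
  { x₂ }  = Ω∖{ x₁, x₃, x₄, x₅, x₆ }
  { x₄ }  = Ω∖{ x₁, x₂, x₃, x₅, x₆ }
  { x₅ }  = Ω∖{ x₁, x₂, x₃, x₄, x₆ }
  { x₆ }  = Ω∖{ x₁, x₂, x₃, x₄, x₅ }
  { x₂, x₃ }  = Ω∖{ x₁, x₄, x₅, x₆ }
  { x₃, x₄ }  = Ω∖{ x₁, x₂, x₅, x₆ }
  { x₃, x₅ }  = Ω∖{ x₁, x₂, x₄, x₆ }
  { x₁, x₂, x₅ }  = { x₁, x₅ } ∪ { x₁, x₂ }
  { x₁, x₄, x₆ }  = { x₁, x₆ } ∪ { x₄, x₆ }
  { x₁, x₂, x₃, x₄ }  = { x₂, x₃, x₄ } ∪ { x₁, x₂ }
  { x₁, x₃, x₄, x₅ }  = { x₃, x₄, x₅ } ∪ { x₁, x₅ }
  { x₁, x₂, x₄, x₅, x₆ }  = { x₁, x₄, x₅, x₆ } ∪ { x₁, x₂, x₅, x₆ }
  — 35 sets.
Step 4: +22 →
  { x₃ }  = Ω∖{ x₁, x₂, x₄, x₅, x₆ }
  { x₁, x₄ }  = { x₁ } ∪ { x₄ }
  { x₂, x₄ }  = { x₂ } ∪ { x₄ }
  { x₂, x₅ }  = { x₂ } ∪ { x₅ }
  { x₂, x₆ }  = Ω∖{ x₁, x₃, x₄, x₅ }
  { x₄, x₅ }  = { x₅ } ∪ { x₄ }
  { x₅, x₆ }  = Ω∖{ x₁, x₂, x₃, x₄ }
  { x₁, x₂, x₃ }  = { x₁, x₂ } ∪ { x₂, x₃ }
  { x₁, x₂, x₄ }  = { x₁, x₂ } ∪ { x₄ }
  { x₁, x₃, x₄ }  = { x₃, x₄ } ∪ { x₁ }
  { x₁, x₃, x₅ }  = { x₁ } ∪ { x₃, x₅ }
  { x₁, x₄, x₅ }  = { x₁, x₅ } ∪ { x₄ }
  { x₂, x₃, x₅ }  = Ω∖{ x₁, x₄, x₆ }
  { x₂, x₃, x₆ }  = { x₆ } ∪ { x₂, x₃ }
  { x₂, x₄, x₆ }  = { x₂ } ∪ { x₄, x₆ }
  { x₃, x₄, x₆ }  = Ω∖{ x₁, x₂, x₅ }
  { x₃, x₅, x₆ }  = { x₆ } ∪ { x₃, x₅ }
  { x₄, x₅, x₆ }  = { x₅ } ∪ { x₄, x₆ }
  { x₁, x₂, x₃, x₆ }  = { x₁, x₆ } ∪ { x₂, x₃ }
  { x₁, x₂, x₄, x₅ }  = { x₁, x₂, x₅ } ∪ { x₄ }
  { x₁, x₃, x₄, x₆ }  = { x₃, x₄ } ∪ { x₁, x₆ }
  { x₁, x₃, x₅, x₆ }  = { x₁, x₆ } ∪ { x₃, x₅ }
  — 57 sets.
Step 5: +7 →
  { x₁, x₃ }  = { x₃ } ∪ { x₁ }
  { x₃, x₆ }  = Ω∖{ x₁, x₂, x₄, x₅ }
  { x₁, x₃, x₆ }  = { x₁, x₆ } ∪ { x₃ }
  { x₂, x₄, x₅ }  = { x₂, x₅ } ∪ { x₄, x₅ }
  { x₂, x₅, x₆ }  = Ω∖{ x₁, x₃, x₄ }
  { x₂, x₃, x₅, x₆ }  = Ω∖{ x₁, x₄ }
  { x₂, x₄, x₅, x₆ }  = { x₂, x₄, x₆ } ∪ { x₂, x₅ }
  — 64 sets.
Step 6: closed — nothing new.

σ(ℰ) = { {  }, { x₁ }, { x₂ }, { x₃ }, { x₄ }, { x₅ }, { x₆ }, { x₁, x₂ }, { x₁, x₃ }, { x₁, x₄ }, { x₁, x₅ }, { x₁, x₆ }, { x₂, x₃ }, { x₂, x₄ }, { x₂, x₅ }, { x₂, x₆ }, { x₃, x₄ }, { x₃, x₅ }, { x₃, x₆ }, { x₄, x₅ }, { x₄, x₆ }, { x₅, x₆ }, { x₁, x₂, x₃ }, { x₁, x₂, x₄ }, { x₁, x₂, x₅ }, { x₁, x₂, x₆ }, { x₁, x₃, x₄ }, { x₁, x₃, x₅ }, { x₁, x₃, x₆ }, { x₁, x₄, x₅ }, { x₁, x₄, x₆ }, { x₁, x₅, x₆ }, { x₂, x₃, x₄ }, { x₂, x₃, x₅ }, { x₂, x₃, x₆ }, { x₂, x₄, x₅ }, { x₂, x₄, x₆ }, { x₂, x₅, x₆ }, { x₃, x₄, x₅ }, { x₃, x₄, x₆ }, { x₃, x₅, x₆ }, { x₄, x₅, x₆ }, { x₁, x₂, x₃, x₄ }, { x₁, x₂, x₃, x₅ }, { x₁, x₂, x₃, x₆ }, { x₁, x₂, x₄, x₅ }, { x₁, x₂, x₄, x₆ }, { x₁, x₂, x₅, x₆ }, { x₁, x₃, x₄, x₅ }, { x₁, x₃, x₄, x₆ }, { x₁, x₃, x₅, x₆ }, { x₁, x₄, x₅, x₆ }, { x₂, x₃, x₄, x₅ }, { x₂, x₃, x₄, x₆ }, { x₂, x₃, x₅, x₆ }, { x₂, x₄, x₅, x₆ }, { x₃, x₄, x₅, x₆ }, { x₁, x₂, x₃, x₄, x₅ }, { x₁, x₂, x₃, x₄, x₆ }, { x₁, x₂, x₃, x₅, x₆ }, { x₁, x₂, x₄, x₅, x₆ }, { x₁, x₃, x₄, x₅, x₆ }, { x₂, x₃, x₄, x₅, x₆ }, Ω }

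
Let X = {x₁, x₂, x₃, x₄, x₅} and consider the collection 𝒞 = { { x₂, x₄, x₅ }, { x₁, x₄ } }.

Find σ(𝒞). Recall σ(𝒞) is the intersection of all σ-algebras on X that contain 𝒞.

Start: 𝒞 ∪ {∅, X} = { {  }, { x₁, x₄ }, { x₂, x₄, x₅ }, X }.
Pass 1. New:
  { x₁, x₃ }  = complement { x₂, x₄, x₅ }
  { x₂, x₃, x₅ }  = complement { x₁, x₄ }
  { x₁, x₂, x₄, x₅ }  = { x₂, x₄, x₅ } ∪ { x₁, x₄ }
  |family| = 7
Pass 2: +4 →
  { x₃ }  = complement { x₁, x₂, x₄, x₅ }
  { x₁, x₃, x₄ }  = { x₁, x₄ } ∪ { x₁, x₃ }
  { x₁, x₂, x₃, x₅ }  = { x₂, x₃, x₅ } ∪ { x₁, x₃ }
  { x₂, x₃, x₄, x₅ }  = { x₂, x₃, x₅ } ∪ { x₂, x₄, x₅ }
  |family| = 11
Pass 3 adds 3:
  { x₁ }  = complement { x₂, x₃, x₄, x₅ }
  { x₄ }  = complement { x₁, x₂, x₃, x₅ }
  { x₂, x₅ }  = complement { x₁, x₃, x₄ }
  |family| = 14
Pass 4 (2 new):
  { x₃, x₄ }  = { x₃ } ∪ { x₄ }
  { x₁, x₂, x₅ }  = { x₂, x₅ } ∪ { x₁ }
  |family| = 16
Pass 5 adds nothing — fixpoint reached.

|σ(𝒞)| = 16.  σ(𝒞) = { {  }, { x₁ }, { x₃ }, { x₄ }, { x₁, x₃ }, { x₁, x₄ }, { x₂, x₅ }, { x₃, x₄ }, { x₁, x₂, x₅ }, { x₁, x₃, x₄ }, { x₂, x₃, x₅ }, { x₂, x₄, x₅ }, { x₁, x₂, x₃, x₅ }, { x₁, x₂, x₄, x₅ }, { x₂, x₃, x₄, x₅ }, X }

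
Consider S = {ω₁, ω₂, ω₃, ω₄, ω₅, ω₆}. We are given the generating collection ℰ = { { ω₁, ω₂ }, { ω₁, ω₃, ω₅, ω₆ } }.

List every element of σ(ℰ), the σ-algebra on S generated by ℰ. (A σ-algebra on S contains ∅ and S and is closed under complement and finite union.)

Answer: σ(ℰ) = { ∅, { ω₁ }, { ω₂ }, { ω₄ }, { ω₁, ω₂ }, { ω₁, ω₄ }, { ω₂, ω₄ }, { ω₁, ω₂, ω₄ }, { ω₃, ω₅, ω₆ }, { ω₁, ω₃, ω₅, ω₆ }, { ω₂, ω₃, ω₅, ω₆ }, { ω₃, ω₄, ω₅, ω₆ }, { ω₁, ω₂, ω₃, ω₅, ω₆ }, { ω₁, ω₃, ω₄, ω₅, ω₆ }, { ω₂, ω₃, ω₄, ω₅, ω₆ }, S }

Derivation:
Seed the family with ℰ together with ∅ and S: { ∅, { ω₁, ω₂ }, { ω₁, ω₃, ω₅, ω₆ }, S }.
Round 1: 3 new —
  { ω₂, ω₄ }  = complement { ω₁, ω₃, ω₅, ω₆ }
  { ω₃, ω₄, ω₅, ω₆ }  = complement { ω₁, ω₂ }
  { ω₁, ω₂, ω₃, ω₅, ω₆ }  = { ω₁, ω₂ } ∪ { ω₁, ω₃, ω₅, ω₆ }
Round 2: 4 new —
  { ω₄ }  = complement { ω₁, ω₂, ω₃, ω₅, ω₆ }
  { ω₁, ω₂, ω₄ }  = { ω₁, ω₂ } ∪ { ω₂, ω₄ }
  { ω₁, ω₃, ω₄, ω₅, ω₆ }  = { ω₁, ω₃, ω₅, ω₆ } ∪ { ω₃, ω₄, ω₅, ω₆ }
  { ω₂, ω₃, ω₄, ω₅, ω₆ }  = { ω₃, ω₄, ω₅, ω₆ } ∪ { ω₂, ω₄ }
Round 3 (3 new):
  { ω₁ }  = complement { ω₂, ω₃, ω₄, ω₅, ω₆ }
  { ω₂ }  = complement { ω₁, ω₃, ω₄, ω₅, ω₆ }
  { ω₃, ω₅, ω₆ }  = complement { ω₁, ω₂, ω₄ }
Round 4: +2 →
  { ω₁, ω₄ }  = { ω₁ } ∪ { ω₄ }
  { ω₂, ω₃, ω₅, ω₆ }  = { ω₃, ω₅, ω₆ } ∪ { ω₂ }
After Round 5 the family is unchanged; done.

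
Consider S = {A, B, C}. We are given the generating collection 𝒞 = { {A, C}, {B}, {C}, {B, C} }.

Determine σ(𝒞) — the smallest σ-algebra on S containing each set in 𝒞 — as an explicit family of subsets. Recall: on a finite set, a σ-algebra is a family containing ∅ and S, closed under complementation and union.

Begin from { {}, {B}, {C}, {A, C}, {B, C}, S } (that is, 𝒞 plus ∅ and S).
Round 1 adds 2:
  {A}  = S∖{B, C}
  {A, B}  = S∖{C}
  |family| = 8
Round 2: no new sets; the family is a σ-algebra.

|σ(𝒞)| = 8.  σ(𝒞) = { {}, {A}, {B}, {C}, {A, B}, {A, C}, {B, C}, S }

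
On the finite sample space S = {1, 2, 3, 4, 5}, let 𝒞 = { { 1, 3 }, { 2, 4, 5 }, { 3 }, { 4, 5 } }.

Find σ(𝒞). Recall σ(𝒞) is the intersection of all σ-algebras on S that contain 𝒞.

Answer: σ(𝒞) = { ∅, { 1 }, { 2 }, { 3 }, { 1, 2 }, { 1, 3 }, { 2, 3 }, { 4, 5 }, { 1, 2, 3 }, { 1, 4, 5 }, { 2, 4, 5 }, { 3, 4, 5 }, { 1, 2, 4, 5 }, { 1, 3, 4, 5 }, { 2, 3, 4, 5 }, S }

Check:
Seed the family with 𝒞 together with ∅ and S: { ∅, { 3 }, { 1, 3 }, { 4, 5 }, { 2, 4, 5 }, S }.
Round 1 adds 5:
  { 1, 2, 3 }  = ᶜ of { 4, 5 }
  { 3, 4, 5 }  = { 4, 5 } ∪ { 3 }
  { 1, 2, 4, 5 }  = ᶜ of { 3 }
  { 1, 3, 4, 5 }  = { 4, 5 } ∪ { 1, 3 }
  { 2, 3, 4, 5 }  = { 3 } ∪ { 2, 4, 5 }
Round 2: 3 new —
  { 1 }  = ᶜ of { 2, 3, 4, 5 }
  { 2 }  = ᶜ of { 1, 3, 4, 5 }
  { 1, 2 }  = ᶜ of { 3, 4, 5 }
Round 3 adds 2:
  { 2, 3 }  = { 3 } ∪ { 2 }
  { 1, 4, 5 }  = { 4, 5 } ∪ { 1 }
After Round 4 the family is unchanged; done.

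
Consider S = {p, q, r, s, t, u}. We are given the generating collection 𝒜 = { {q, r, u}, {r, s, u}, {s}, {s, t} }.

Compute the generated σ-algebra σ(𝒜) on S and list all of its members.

Answer: σ(𝒜) = { ∅, {p}, {q}, {s}, {t}, {p, q}, {p, s}, {p, t}, {q, s}, {q, t}, {r, u}, {s, t}, {p, q, s}, {p, q, t}, {p, r, u}, {p, s, t}, {q, r, u}, {q, s, t}, {r, s, u}, {r, t, u}, {p, q, r, u}, {p, q, s, t}, {p, r, s, u}, {p, r, t, u}, {q, r, s, u}, {q, r, t, u}, {r, s, t, u}, {p, q, r, s, u}, {p, q, r, t, u}, {p, r, s, t, u}, {q, r, s, t, u}, S }

Working:
Begin from { ∅, {s}, {s, t}, {q, r, u}, {r, s, u}, S } (that is, 𝒜 plus ∅ and S).
Iteration 1 adds 7:
  {p, q, t}  = ᶜ of {r, s, u}
  {p, s, t}  = ᶜ of {q, r, u}
  {p, q, r, u}  = ᶜ of {s, t}
  {q, r, s, u}  = {s} ∪ {q, r, u}
  {r, s, t, u}  = {s, t} ∪ {r, s, u}
  {p, q, r, t, u}  = ᶜ of {s}
  {q, r, s, t, u}  = {s, t} ∪ {q, r, u}
Iteration 2: 6 new —
  {p}  = ᶜ of {q, r, s, t, u}
  {p, q}  = ᶜ of {r, s, t, u}
  {p, t}  = ᶜ of {q, r, s, u}
  {p, q, s, t}  = {p, s, t} ∪ {p, q, t}
  {p, q, r, s, u}  = {p, q, r, u} ∪ {q, r, s, u}
  {p, r, s, t, u}  = {p, s, t} ∪ {r, s, t, u}
Iteration 3 (6 new):
  {q}  = ᶜ of {p, r, s, t, u}
  {t}  = ᶜ of {p, q, r, s, u}
  {p, s}  = {s} ∪ {p}
  {r, u}  = ᶜ of {p, q, s, t}
  {p, q, s}  = {p, q} ∪ {s}
  {p, r, s, u}  = {r, s, u} ∪ {p}
Iteration 4. New:
  {q, s}  = {q} ∪ {s}
  {q, t}  = ᶜ of {p, r, s, u}
  {p, r, u}  = {p} ∪ {r, u}
  {q, s, t}  = {q} ∪ {s, t}
  {r, t, u}  = ᶜ of {p, q, s}
  {p, r, t, u}  = {r, u} ∪ {p, t}
  {q, r, t, u}  = ᶜ of {p, s}
Iteration 5: closed — nothing new.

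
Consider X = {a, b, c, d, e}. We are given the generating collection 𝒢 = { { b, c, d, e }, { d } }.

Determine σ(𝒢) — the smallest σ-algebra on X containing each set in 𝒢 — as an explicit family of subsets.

σ(𝒢) = { {  }, { a }, { d }, { a, d }, { b, c, e }, { a, b, c, e }, { b, c, d, e }, X }

Check:
Initial family (4 sets): { {  }, { d }, { b, c, d, e }, X }.
Iteration 1 adds 2:
  { a }  = { b, c, d, e }ᶜ
  { a, b, c, e }  = { d }ᶜ
  — 6 sets.
Iteration 2 (1 new):
  { a, d }  = { d } ∪ { a }
  — 7 sets.
Iteration 3 (1 new):
  { b, c, e }  = { a, d }ᶜ
  — 8 sets.
After Iteration 4 the family is unchanged; done.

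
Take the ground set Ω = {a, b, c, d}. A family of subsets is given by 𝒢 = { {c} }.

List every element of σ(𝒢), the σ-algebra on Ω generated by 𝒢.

Answer: σ(𝒢) = { ∅, {c}, {a,b,d}, Ω }

Check:
Seed the family with 𝒢 together with ∅ and Ω: { ∅, {c}, Ω }.
Iteration 1: +1 →
  {a,b,d}  = Ω∖{c}
Iteration 2: stable.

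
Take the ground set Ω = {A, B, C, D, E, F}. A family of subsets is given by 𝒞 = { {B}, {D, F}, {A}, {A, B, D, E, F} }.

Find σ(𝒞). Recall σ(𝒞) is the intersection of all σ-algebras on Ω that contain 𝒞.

|σ(𝒞)| = 32.  σ(𝒞) = { {}, {A}, {B}, {C}, {E}, {A, B}, {A, C}, {A, E}, {B, C}, {B, E}, {C, E}, {D, F}, {A, B, C}, {A, B, E}, {A, C, E}, {A, D, F}, {B, C, E}, {B, D, F}, {C, D, F}, {D, E, F}, {A, B, C, E}, {A, B, D, F}, {A, C, D, F}, {A, D, E, F}, {B, C, D, F}, {B, D, E, F}, {C, D, E, F}, {A, B, C, D, F}, {A, B, D, E, F}, {A, C, D, E, F}, {B, C, D, E, F}, Ω }

Working:
Begin from { {}, {A}, {B}, {D, F}, {A, B, D, E, F}, Ω } (that is, 𝒞 plus ∅ and Ω).
Step 1 (7 new):
  {C}  = ᶜ of {A, B, D, E, F}
  {A, B}  = {B} ∪ {A}
  {A, D, F}  = {D, F} ∪ {A}
  {B, D, F}  = {B} ∪ {D, F}
  {A, B, C, E}  = ᶜ of {D, F}
  {A, C, D, E, F}  = ᶜ of {B}
  {B, C, D, E, F}  = ᶜ of {A}
  [13 total]
Step 2: +10 →
  {A, C}  = {C} ∪ {A}
  {B, C}  = {B} ∪ {C}
  {A, B, C}  = {A, B} ∪ {C}
  {A, C, E}  = ᶜ of {B, D, F}
  {B, C, E}  = ᶜ of {A, D, F}
  {C, D, F}  = {C} ∪ {D, F}
  {A, B, D, F}  = {B, D, F} ∪ {A, B}
  {A, C, D, F}  = {A, D, F} ∪ {C}
  {B, C, D, F}  = {B, D, F} ∪ {C}
  {C, D, E, F}  = ᶜ of {A, B}
  [23 total]
Step 3. New:
  {A, E}  = ᶜ of {B, C, D, F}
  {B, E}  = ᶜ of {A, C, D, F}
  {C, E}  = ᶜ of {A, B, D, F}
  {A, B, E}  = ᶜ of {C, D, F}
  {D, E, F}  = ᶜ of {A, B, C}
  {A, D, E, F}  = ᶜ of {B, C}
  {B, D, E, F}  = ᶜ of {A, C}
  {A, B, C, D, F}  = {B, D, F} ∪ {A, C}
  [31 total]
Step 4 (1 new):
  {E}  = ᶜ of {A, B, C, D, F}
  [32 total]
Step 5: already closed under ᶜ and ∪.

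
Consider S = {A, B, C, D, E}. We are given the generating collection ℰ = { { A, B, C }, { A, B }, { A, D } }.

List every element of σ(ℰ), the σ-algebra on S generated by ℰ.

|σ(ℰ)| = 32.  σ(ℰ) = { {}, { A }, { B }, { C }, { D }, { E }, { A, B }, { A, C }, { A, D }, { A, E }, { B, C }, { B, D }, { B, E }, { C, D }, { C, E }, { D, E }, { A, B, C }, { A, B, D }, { A, B, E }, { A, C, D }, { A, C, E }, { A, D, E }, { B, C, D }, { B, C, E }, { B, D, E }, { C, D, E }, { A, B, C, D }, { A, B, C, E }, { A, B, D, E }, { A, C, D, E }, { B, C, D, E }, S }

Trace:
Initial family (5 sets): { {}, { A, B }, { A, D }, { A, B, C }, S }.
Step 1 (5 new):
  { D, E }  = ᶜ of { A, B, C }
  { A, B, D }  = { A, D } ∪ { A, B }
  { B, C, E }  = ᶜ of { A, D }
  { C, D, E }  = ᶜ of { A, B }
  { A, B, C, D }  = { A, B, C } ∪ { A, D }
  — 10 sets.
Step 2. New:
  { E }  = ᶜ of { A, B, C, D }
  { C, E }  = ᶜ of { A, B, D }
  { A, D, E }  = { D, E } ∪ { A, D }
  { A, B, C, E }  = { A, B, C } ∪ { B, C, E }
  { A, B, D, E }  = { A, B } ∪ { D, E }
  { A, C, D, E }  = { C, D, E } ∪ { A, D }
  { B, C, D, E }  = { C, D, E } ∪ { B, C, E }
  — 17 sets.
Step 3: +6 →
  { A }  = ᶜ of { B, C, D, E }
  { B }  = ᶜ of { A, C, D, E }
  { C }  = ᶜ of { A, B, D, E }
  { D }  = ᶜ of { A, B, C, E }
  { B, C }  = ᶜ of { A, D, E }
  { A, B, E }  = { A, B } ∪ { E }
  — 23 sets.
Step 4: +9 →
  { A, C }  = { C } ∪ { A }
  { A, E }  = { E } ∪ { A }
  { B, D }  = { B } ∪ { D }
  { B, E }  = { B } ∪ { E }
  { C, D }  = ᶜ of { A, B, E }
  { A, C, D }  = { C } ∪ { A, D }
  { A, C, E }  = { C, E } ∪ { A }
  { B, C, D }  = { B, C } ∪ { D }
  { B, D, E }  = { B } ∪ { D, E }
  — 32 sets.
Step 5: closed — nothing new.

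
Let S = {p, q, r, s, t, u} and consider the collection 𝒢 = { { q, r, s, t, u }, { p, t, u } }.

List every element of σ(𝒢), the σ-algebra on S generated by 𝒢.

Take S₀ = 𝒢 ∪ {∅, S} = { {}, { p, t, u }, { q, r, s, t, u }, S }.
Round 1 (2 new):
  { p }  = S∖{ q, r, s, t, u }
  { q, r, s }  = S∖{ p, t, u }
  — 6 sets.
Round 2: 1 new —
  { p, q, r, s }  = { q, r, s } ∪ { p }
  — 7 sets.
Round 3 adds 1:
  { t, u }  = S∖{ p, q, r, s }
  — 8 sets.
Round 4 adds nothing — fixpoint reached.

Hence σ(𝒢) has 8 members: { {}, { p }, { t, u }, { p, t, u }, { q, r, s }, { p, q, r, s }, { q, r, s, t, u }, S }.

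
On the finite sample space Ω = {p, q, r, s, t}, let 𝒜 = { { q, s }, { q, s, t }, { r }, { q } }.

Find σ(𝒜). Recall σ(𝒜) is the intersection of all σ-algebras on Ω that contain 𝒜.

σ(𝒜) = { {}, { p }, { q }, { r }, { s }, { t }, { p, q }, { p, r }, { p, s }, { p, t }, { q, r }, { q, s }, { q, t }, { r, s }, { r, t }, { s, t }, { p, q, r }, { p, q, s }, { p, q, t }, { p, r, s }, { p, r, t }, { p, s, t }, { q, r, s }, { q, r, t }, { q, s, t }, { r, s, t }, { p, q, r, s }, { p, q, r, t }, { p, q, s, t }, { p, r, s, t }, { q, r, s, t }, Ω }

Working:
Initial family (6 sets): { {}, { q }, { r }, { q, s }, { q, s, t }, Ω }.
Iteration 1: +7 →
  { p, r }  = { q, s, t }ᶜ
  { q, r }  = { r } ∪ { q }
  { p, r, t }  = { q, s }ᶜ
  { q, r, s }  = { r } ∪ { q, s }
  { p, q, s, t }  = { r }ᶜ
  { p, r, s, t }  = { q }ᶜ
  { q, r, s, t }  = { r } ∪ { q, s, t }
Iteration 2: 6 new —
  { p }  = { q, r, s, t }ᶜ
  { p, t }  = { q, r, s }ᶜ
  { p, q, r }  = { q } ∪ { p, r }
  { p, s, t }  = { q, r }ᶜ
  { p, q, r, s }  = { q, r, s } ∪ { p, r }
  { p, q, r, t }  = { p, r, t } ∪ { q }
Iteration 3. New:
  { s }  = { p, q, r, t }ᶜ
  { t }  = { p, q, r, s }ᶜ
  { p, q }  = { q } ∪ { p }
  { s, t }  = { p, q, r }ᶜ
  { p, q, s }  = { q, s } ∪ { p }
  { p, q, t }  = { q } ∪ { p, t }
Iteration 4. New:
  { p, s }  = { s } ∪ { p }
  { q, t }  = { q } ∪ { t }
  { r, s }  = { p, q, t }ᶜ
  { r, t }  = { p, q, s }ᶜ
  { p, r, s }  = { p, r } ∪ { s }
  { q, r, t }  = { t } ∪ { q, r }
  { r, s, t }  = { p, q }ᶜ
Iteration 5: no new sets; the family is a σ-algebra.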